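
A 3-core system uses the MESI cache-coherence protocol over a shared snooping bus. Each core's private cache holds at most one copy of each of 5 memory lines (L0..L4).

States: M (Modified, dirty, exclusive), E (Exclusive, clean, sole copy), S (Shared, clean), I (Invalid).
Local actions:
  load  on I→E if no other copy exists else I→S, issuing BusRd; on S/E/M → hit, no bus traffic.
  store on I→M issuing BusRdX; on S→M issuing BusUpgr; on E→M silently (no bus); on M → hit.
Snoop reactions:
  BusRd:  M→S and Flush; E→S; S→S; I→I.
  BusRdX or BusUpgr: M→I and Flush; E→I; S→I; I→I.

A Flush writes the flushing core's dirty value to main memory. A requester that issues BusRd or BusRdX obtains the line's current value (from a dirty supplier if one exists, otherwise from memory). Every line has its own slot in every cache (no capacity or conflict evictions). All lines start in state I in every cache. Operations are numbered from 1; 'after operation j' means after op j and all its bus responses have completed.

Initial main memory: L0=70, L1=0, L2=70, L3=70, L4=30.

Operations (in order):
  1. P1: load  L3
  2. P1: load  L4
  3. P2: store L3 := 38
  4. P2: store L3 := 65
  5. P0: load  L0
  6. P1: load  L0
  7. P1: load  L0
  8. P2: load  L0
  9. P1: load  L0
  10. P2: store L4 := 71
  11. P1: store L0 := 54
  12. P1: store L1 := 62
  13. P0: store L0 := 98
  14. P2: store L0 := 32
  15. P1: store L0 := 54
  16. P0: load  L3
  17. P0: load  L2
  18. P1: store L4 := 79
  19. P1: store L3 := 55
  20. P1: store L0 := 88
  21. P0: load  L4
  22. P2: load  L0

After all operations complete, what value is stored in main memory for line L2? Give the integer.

step 1: P1: load  L3  ⟶  IEI  (L3)  txn=BusRd  M[L3]=70
step 2: P1: load  L4  ⟶  IEI  (L4)  txn=BusRd  M[L4]=30
step 3: P2: store L3 := 38  ⟶  IIM  (L3)  txn=BusRdX  M[L3]=70
step 4: P2: store L3 := 65  ⟶  IIM  (L3)  txn=∅  M[L3]=70
step 5: P0: load  L0  ⟶  EII  (L0)  txn=BusRd  M[L0]=70
step 6: P1: load  L0  ⟶  SSI  (L0)  txn=BusRd  M[L0]=70
step 7: P1: load  L0  ⟶  SSI  (L0)  txn=∅  M[L0]=70
step 8: P2: load  L0  ⟶  SSS  (L0)  txn=BusRd  M[L0]=70
step 9: P1: load  L0  ⟶  SSS  (L0)  txn=∅  M[L0]=70
step 10: P2: store L4 := 71  ⟶  IIM  (L4)  txn=BusRdX  M[L4]=30
step 11: P1: store L0 := 54  ⟶  IMI  (L0)  txn=BusUpgr  M[L0]=70
step 12: P1: store L1 := 62  ⟶  IMI  (L1)  txn=BusRdX  M[L1]=0
step 13: P0: store L0 := 98  ⟶  MII  (L0)  txn=BusRdX+Flush  M[L0]=54
step 14: P2: store L0 := 32  ⟶  IIM  (L0)  txn=BusRdX+Flush  M[L0]=98
step 15: P1: store L0 := 54  ⟶  IMI  (L0)  txn=BusRdX+Flush  M[L0]=32
step 16: P0: load  L3  ⟶  SIS  (L3)  txn=BusRd+Flush  M[L3]=65
step 17: P0: load  L2  ⟶  EII  (L2)  txn=BusRd  M[L2]=70
step 18: P1: store L4 := 79  ⟶  IMI  (L4)  txn=BusRdX+Flush  M[L4]=71
step 19: P1: store L3 := 55  ⟶  IMI  (L3)  txn=BusRdX  M[L3]=65
step 20: P1: store L0 := 88  ⟶  IMI  (L0)  txn=∅  M[L0]=32
step 21: P0: load  L4  ⟶  SSI  (L4)  txn=BusRd+Flush  M[L4]=79
step 22: P2: load  L0  ⟶  ISS  (L0)  txn=BusRd+Flush  M[L0]=88

memory[L2] = 70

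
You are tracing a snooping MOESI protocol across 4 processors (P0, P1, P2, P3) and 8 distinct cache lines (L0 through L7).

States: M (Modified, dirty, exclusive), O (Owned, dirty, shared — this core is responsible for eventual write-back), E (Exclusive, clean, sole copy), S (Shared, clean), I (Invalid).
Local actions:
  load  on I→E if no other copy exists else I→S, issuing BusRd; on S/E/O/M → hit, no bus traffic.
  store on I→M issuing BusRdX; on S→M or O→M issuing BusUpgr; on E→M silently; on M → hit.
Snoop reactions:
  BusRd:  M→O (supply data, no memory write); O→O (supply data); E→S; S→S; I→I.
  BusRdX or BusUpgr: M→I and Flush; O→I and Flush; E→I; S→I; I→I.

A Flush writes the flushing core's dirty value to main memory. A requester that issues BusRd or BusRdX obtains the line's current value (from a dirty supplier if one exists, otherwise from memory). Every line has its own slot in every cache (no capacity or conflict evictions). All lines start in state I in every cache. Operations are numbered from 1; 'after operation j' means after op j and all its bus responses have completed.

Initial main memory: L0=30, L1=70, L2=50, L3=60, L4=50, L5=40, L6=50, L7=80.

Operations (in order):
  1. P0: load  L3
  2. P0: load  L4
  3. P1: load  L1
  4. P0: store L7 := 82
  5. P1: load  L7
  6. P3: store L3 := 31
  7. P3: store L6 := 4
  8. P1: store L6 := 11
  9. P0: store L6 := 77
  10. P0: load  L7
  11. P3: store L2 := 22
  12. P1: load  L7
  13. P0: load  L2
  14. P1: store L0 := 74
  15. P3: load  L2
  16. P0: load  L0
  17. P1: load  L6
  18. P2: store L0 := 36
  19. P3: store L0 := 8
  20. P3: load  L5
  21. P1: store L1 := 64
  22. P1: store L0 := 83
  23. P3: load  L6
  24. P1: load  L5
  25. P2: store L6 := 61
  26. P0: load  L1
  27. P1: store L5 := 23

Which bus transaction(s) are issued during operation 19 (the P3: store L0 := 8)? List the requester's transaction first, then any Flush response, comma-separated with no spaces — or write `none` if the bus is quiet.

1. P0: load  L3  bus=[BusRd]  L3: P0=E P1=I P2=I P3=I  mem[L3]=60
2. P0: load  L4  bus=[BusRd]  L4: P0=E P1=I P2=I P3=I  mem[L4]=50
3. P1: load  L1  bus=[BusRd]  L1: P0=I P1=E P2=I P3=I  mem[L1]=70
4. P0: store L7 := 82  bus=[BusRdX]  L7: P0=M P1=I P2=I P3=I  mem[L7]=80
5. P1: load  L7  bus=[BusRd]  L7: P0=O P1=S P2=I P3=I  mem[L7]=80
6. P3: store L3 := 31  bus=[BusRdX]  L3: P0=I P1=I P2=I P3=M  mem[L3]=60
7. P3: store L6 := 4  bus=[BusRdX]  L6: P0=I P1=I P2=I P3=M  mem[L6]=50
8. P1: store L6 := 11  bus=[BusRdX,Flush]  L6: P0=I P1=M P2=I P3=I  mem[L6]=4
9. P0: store L6 := 77  bus=[BusRdX,Flush]  L6: P0=M P1=I P2=I P3=I  mem[L6]=11
10. P0: load  L7  bus=[-]  L7: P0=O P1=S P2=I P3=I  mem[L7]=80
11. P3: store L2 := 22  bus=[BusRdX]  L2: P0=I P1=I P2=I P3=M  mem[L2]=50
12. P1: load  L7  bus=[-]  L7: P0=O P1=S P2=I P3=I  mem[L7]=80
13. P0: load  L2  bus=[BusRd]  L2: P0=S P1=I P2=I P3=O  mem[L2]=50
14. P1: store L0 := 74  bus=[BusRdX]  L0: P0=I P1=M P2=I P3=I  mem[L0]=30
15. P3: load  L2  bus=[-]  L2: P0=S P1=I P2=I P3=O  mem[L2]=50
16. P0: load  L0  bus=[BusRd]  L0: P0=S P1=O P2=I P3=I  mem[L0]=30
17. P1: load  L6  bus=[BusRd]  L6: P0=O P1=S P2=I P3=I  mem[L6]=11
18. P2: store L0 := 36  bus=[BusRdX,Flush]  L0: P0=I P1=I P2=M P3=I  mem[L0]=74
19. P3: store L0 := 8  bus=[BusRdX,Flush]  L0: P0=I P1=I P2=I P3=M  mem[L0]=36
20. P3: load  L5  bus=[BusRd]  L5: P0=I P1=I P2=I P3=E  mem[L5]=40
21. P1: store L1 := 64  bus=[-]  L1: P0=I P1=M P2=I P3=I  mem[L1]=70
22. P1: store L0 := 83  bus=[BusRdX,Flush]  L0: P0=I P1=M P2=I P3=I  mem[L0]=8
23. P3: load  L6  bus=[BusRd]  L6: P0=O P1=S P2=I P3=S  mem[L6]=11
24. P1: load  L5  bus=[BusRd]  L5: P0=I P1=S P2=I P3=S  mem[L5]=40
25. P2: store L6 := 61  bus=[BusRdX,Flush]  L6: P0=I P1=I P2=M P3=I  mem[L6]=77
26. P0: load  L1  bus=[BusRd]  L1: P0=S P1=O P2=I P3=I  mem[L1]=70
27. P1: store L5 := 23  bus=[BusUpgr]  L5: P0=I P1=M P2=I P3=I  mem[L5]=40

bus = BusRdX,Flush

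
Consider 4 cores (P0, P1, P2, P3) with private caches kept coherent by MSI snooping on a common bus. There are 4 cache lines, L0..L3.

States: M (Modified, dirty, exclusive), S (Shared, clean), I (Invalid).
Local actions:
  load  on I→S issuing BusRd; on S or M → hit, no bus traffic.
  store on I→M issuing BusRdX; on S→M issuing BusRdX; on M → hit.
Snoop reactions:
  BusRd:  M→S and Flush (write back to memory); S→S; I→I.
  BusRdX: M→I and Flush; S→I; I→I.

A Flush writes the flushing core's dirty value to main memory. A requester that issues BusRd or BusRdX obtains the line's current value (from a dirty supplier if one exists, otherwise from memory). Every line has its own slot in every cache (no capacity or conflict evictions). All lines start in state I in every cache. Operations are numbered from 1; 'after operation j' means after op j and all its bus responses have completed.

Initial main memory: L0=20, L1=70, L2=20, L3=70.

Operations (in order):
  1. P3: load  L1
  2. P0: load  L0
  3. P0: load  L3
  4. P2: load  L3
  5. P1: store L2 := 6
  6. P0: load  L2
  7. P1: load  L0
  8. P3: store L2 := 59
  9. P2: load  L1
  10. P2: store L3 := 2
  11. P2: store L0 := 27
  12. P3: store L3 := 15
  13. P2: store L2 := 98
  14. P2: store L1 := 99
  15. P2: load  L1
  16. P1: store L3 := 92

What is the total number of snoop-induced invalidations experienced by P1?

1. P3: load  L1  bus=[BusRd]  L1: P0=I P1=I P2=I P3=S  mem[L1]=70
2. P0: load  L0  bus=[BusRd]  L0: P0=S P1=I P2=I P3=I  mem[L0]=20
3. P0: load  L3  bus=[BusRd]  L3: P0=S P1=I P2=I P3=I  mem[L3]=70
4. P2: load  L3  bus=[BusRd]  L3: P0=S P1=I P2=S P3=I  mem[L3]=70
5. P1: store L2 := 6  bus=[BusRdX]  L2: P0=I P1=M P2=I P3=I  mem[L2]=20
6. P0: load  L2  bus=[BusRd,Flush]  L2: P0=S P1=S P2=I P3=I  mem[L2]=6
7. P1: load  L0  bus=[BusRd]  L0: P0=S P1=S P2=I P3=I  mem[L0]=20
8. P3: store L2 := 59  bus=[BusRdX]  L2: P0=I P1=I P2=I P3=M  mem[L2]=6
9. P2: load  L1  bus=[BusRd]  L1: P0=I P1=I P2=S P3=S  mem[L1]=70
10. P2: store L3 := 2  bus=[BusRdX]  L3: P0=I P1=I P2=M P3=I  mem[L3]=70
11. P2: store L0 := 27  bus=[BusRdX]  L0: P0=I P1=I P2=M P3=I  mem[L0]=20
12. P3: store L3 := 15  bus=[BusRdX,Flush]  L3: P0=I P1=I P2=I P3=M  mem[L3]=2
13. P2: store L2 := 98  bus=[BusRdX,Flush]  L2: P0=I P1=I P2=M P3=I  mem[L2]=59
14. P2: store L1 := 99  bus=[BusRdX]  L1: P0=I P1=I P2=M P3=I  mem[L1]=70
15. P2: load  L1  bus=[-]  L1: P0=I P1=I P2=M P3=I  mem[L1]=70
16. P1: store L3 := 92  bus=[BusRdX,Flush]  L3: P0=I P1=M P2=I P3=I  mem[L3]=15

invalidations = 2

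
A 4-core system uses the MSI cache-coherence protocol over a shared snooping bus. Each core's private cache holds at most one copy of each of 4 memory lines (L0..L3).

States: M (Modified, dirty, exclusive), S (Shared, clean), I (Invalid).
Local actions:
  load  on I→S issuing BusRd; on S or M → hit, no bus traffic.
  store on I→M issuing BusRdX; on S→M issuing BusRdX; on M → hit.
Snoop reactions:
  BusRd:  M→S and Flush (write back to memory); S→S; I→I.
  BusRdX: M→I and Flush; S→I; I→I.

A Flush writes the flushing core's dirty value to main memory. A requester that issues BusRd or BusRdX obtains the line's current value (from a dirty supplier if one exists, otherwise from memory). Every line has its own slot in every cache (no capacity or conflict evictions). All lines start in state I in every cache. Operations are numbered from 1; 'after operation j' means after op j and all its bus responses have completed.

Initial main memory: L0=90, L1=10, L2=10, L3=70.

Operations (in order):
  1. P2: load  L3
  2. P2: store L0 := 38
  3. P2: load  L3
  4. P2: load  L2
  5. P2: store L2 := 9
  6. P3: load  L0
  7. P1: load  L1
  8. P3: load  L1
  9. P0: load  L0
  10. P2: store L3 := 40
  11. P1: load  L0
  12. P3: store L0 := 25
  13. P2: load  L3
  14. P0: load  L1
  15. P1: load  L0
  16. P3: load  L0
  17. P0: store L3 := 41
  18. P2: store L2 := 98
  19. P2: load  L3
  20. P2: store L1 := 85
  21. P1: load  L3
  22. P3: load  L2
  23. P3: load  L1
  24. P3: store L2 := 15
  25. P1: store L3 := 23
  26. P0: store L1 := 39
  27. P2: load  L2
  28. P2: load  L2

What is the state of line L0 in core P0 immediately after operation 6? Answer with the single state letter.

state = I

step 1: P2: load  L3  ⟶  IISI  (L3)  txn=BusRd  M[L3]=70
step 2: P2: store L0 := 38  ⟶  IIMI  (L0)  txn=BusRdX  M[L0]=90
step 3: P2: load  L3  ⟶  IISI  (L3)  txn=∅  M[L3]=70
step 4: P2: load  L2  ⟶  IISI  (L2)  txn=BusRd  M[L2]=10
step 5: P2: store L2 := 9  ⟶  IIMI  (L2)  txn=BusRdX  M[L2]=10
step 6: P3: load  L0  ⟶  IISS  (L0)  txn=BusRd+Flush  M[L0]=38
step 7: P1: load  L1  ⟶  ISII  (L1)  txn=BusRd  M[L1]=10
step 8: P3: load  L1  ⟶  ISIS  (L1)  txn=BusRd  M[L1]=10
step 9: P0: load  L0  ⟶  SISS  (L0)  txn=BusRd  M[L0]=38
step 10: P2: store L3 := 40  ⟶  IIMI  (L3)  txn=BusRdX  M[L3]=70
step 11: P1: load  L0  ⟶  SSSS  (L0)  txn=BusRd  M[L0]=38
step 12: P3: store L0 := 25  ⟶  IIIM  (L0)  txn=BusRdX  M[L0]=38
step 13: P2: load  L3  ⟶  IIMI  (L3)  txn=∅  M[L3]=70
step 14: P0: load  L1  ⟶  SSIS  (L1)  txn=BusRd  M[L1]=10
step 15: P1: load  L0  ⟶  ISIS  (L0)  txn=BusRd+Flush  M[L0]=25
step 16: P3: load  L0  ⟶  ISIS  (L0)  txn=∅  M[L0]=25
step 17: P0: store L3 := 41  ⟶  MIII  (L3)  txn=BusRdX+Flush  M[L3]=40
step 18: P2: store L2 := 98  ⟶  IIMI  (L2)  txn=∅  M[L2]=10
step 19: P2: load  L3  ⟶  SISI  (L3)  txn=BusRd+Flush  M[L3]=41
step 20: P2: store L1 := 85  ⟶  IIMI  (L1)  txn=BusRdX  M[L1]=10
step 21: P1: load  L3  ⟶  SSSI  (L3)  txn=BusRd  M[L3]=41
step 22: P3: load  L2  ⟶  IISS  (L2)  txn=BusRd+Flush  M[L2]=98
step 23: P3: load  L1  ⟶  IISS  (L1)  txn=BusRd+Flush  M[L1]=85
step 24: P3: store L2 := 15  ⟶  IIIM  (L2)  txn=BusRdX  M[L2]=98
step 25: P1: store L3 := 23  ⟶  IMII  (L3)  txn=BusRdX  M[L3]=41
step 26: P0: store L1 := 39  ⟶  MIII  (L1)  txn=BusRdX  M[L1]=85
step 27: P2: load  L2  ⟶  IISS  (L2)  txn=BusRd+Flush  M[L2]=15
step 28: P2: load  L2  ⟶  IISS  (L2)  txn=∅  M[L2]=15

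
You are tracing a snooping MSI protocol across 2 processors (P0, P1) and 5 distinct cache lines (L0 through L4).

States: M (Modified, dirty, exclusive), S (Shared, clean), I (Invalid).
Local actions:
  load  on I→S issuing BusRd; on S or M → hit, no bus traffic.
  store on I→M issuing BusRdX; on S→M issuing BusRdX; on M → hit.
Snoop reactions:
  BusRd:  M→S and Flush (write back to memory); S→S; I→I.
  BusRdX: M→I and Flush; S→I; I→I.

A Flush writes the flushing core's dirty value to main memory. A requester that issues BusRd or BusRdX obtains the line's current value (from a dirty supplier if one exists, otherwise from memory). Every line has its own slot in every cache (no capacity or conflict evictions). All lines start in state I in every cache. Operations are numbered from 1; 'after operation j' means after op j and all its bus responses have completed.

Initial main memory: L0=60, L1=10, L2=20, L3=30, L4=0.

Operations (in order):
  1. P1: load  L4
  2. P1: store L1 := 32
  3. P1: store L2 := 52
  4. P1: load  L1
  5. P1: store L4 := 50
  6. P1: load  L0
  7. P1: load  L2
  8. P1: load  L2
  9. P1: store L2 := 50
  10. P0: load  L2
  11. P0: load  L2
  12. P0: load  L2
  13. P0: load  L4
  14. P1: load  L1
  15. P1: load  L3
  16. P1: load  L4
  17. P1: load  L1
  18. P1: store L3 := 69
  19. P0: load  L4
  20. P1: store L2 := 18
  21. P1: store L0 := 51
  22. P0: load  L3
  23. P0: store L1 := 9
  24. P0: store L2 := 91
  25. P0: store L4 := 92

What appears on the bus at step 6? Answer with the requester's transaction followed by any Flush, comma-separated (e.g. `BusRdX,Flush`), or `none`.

bus = BusRd

[1] P1: load  L4 | P0:I, P1:S(0) | bus: BusRd
[2] P1: store L1 := 32 | P0:I, P1:M(32) | bus: BusRdX
[3] P1: store L2 := 52 | P0:I, P1:M(52) | bus: BusRdX
[4] P1: load  L1 | P0:I, P1:M(32) | bus: none
[5] P1: store L4 := 50 | P0:I, P1:M(50) | bus: BusRdX
[6] P1: load  L0 | P0:I, P1:S(60) | bus: BusRd
[7] P1: load  L2 | P0:I, P1:M(52) | bus: none
[8] P1: load  L2 | P0:I, P1:M(52) | bus: none
[9] P1: store L2 := 50 | P0:I, P1:M(50) | bus: none
[10] P0: load  L2 | P0:S(50), P1:S(50) | bus: BusRd,Flush
[11] P0: load  L2 | P0:S(50), P1:S(50) | bus: none
[12] P0: load  L2 | P0:S(50), P1:S(50) | bus: none
[13] P0: load  L4 | P0:S(50), P1:S(50) | bus: BusRd,Flush
[14] P1: load  L1 | P0:I, P1:M(32) | bus: none
[15] P1: load  L3 | P0:I, P1:S(30) | bus: BusRd
[16] P1: load  L4 | P0:S(50), P1:S(50) | bus: none
[17] P1: load  L1 | P0:I, P1:M(32) | bus: none
[18] P1: store L3 := 69 | P0:I, P1:M(69) | bus: BusRdX
[19] P0: load  L4 | P0:S(50), P1:S(50) | bus: none
[20] P1: store L2 := 18 | P0:I, P1:M(18) | bus: BusRdX
[21] P1: store L0 := 51 | P0:I, P1:M(51) | bus: BusRdX
[22] P0: load  L3 | P0:S(69), P1:S(69) | bus: BusRd,Flush
[23] P0: store L1 := 9 | P0:M(9), P1:I | bus: BusRdX,Flush
[24] P0: store L2 := 91 | P0:M(91), P1:I | bus: BusRdX,Flush
[25] P0: store L4 := 92 | P0:M(92), P1:I | bus: BusRdX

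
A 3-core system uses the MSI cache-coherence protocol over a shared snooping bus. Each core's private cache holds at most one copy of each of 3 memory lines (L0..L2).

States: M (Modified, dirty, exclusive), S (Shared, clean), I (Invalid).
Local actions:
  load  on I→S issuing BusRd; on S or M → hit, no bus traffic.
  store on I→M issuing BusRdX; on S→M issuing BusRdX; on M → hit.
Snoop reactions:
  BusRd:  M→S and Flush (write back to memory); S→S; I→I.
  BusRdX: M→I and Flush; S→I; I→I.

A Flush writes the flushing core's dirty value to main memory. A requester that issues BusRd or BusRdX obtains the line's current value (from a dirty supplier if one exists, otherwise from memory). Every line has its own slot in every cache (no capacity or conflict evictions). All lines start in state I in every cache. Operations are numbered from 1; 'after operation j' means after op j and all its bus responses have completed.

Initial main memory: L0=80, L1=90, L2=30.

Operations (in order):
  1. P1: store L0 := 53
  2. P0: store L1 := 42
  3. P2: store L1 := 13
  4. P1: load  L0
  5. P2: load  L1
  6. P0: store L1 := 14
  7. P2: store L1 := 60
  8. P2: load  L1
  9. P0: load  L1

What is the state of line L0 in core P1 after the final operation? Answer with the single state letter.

state = M

  op1 P1: store L0 := 53 → I/M/I on L0; bus BusRdX; mem=80
  op2 P0: store L1 := 42 → M/I/I on L1; bus BusRdX; mem=90
  op3 P2: store L1 := 13 → I/I/M on L1; bus BusRdX Flush; mem=42
  op4 P1: load  L0 → I/M/I on L0; bus (none); mem=80
  op5 P2: load  L1 → I/I/M on L1; bus (none); mem=42
  op6 P0: store L1 := 14 → M/I/I on L1; bus BusRdX Flush; mem=13
  op7 P2: store L1 := 60 → I/I/M on L1; bus BusRdX Flush; mem=14
  op8 P2: load  L1 → I/I/M on L1; bus (none); mem=14
  op9 P0: load  L1 → S/I/S on L1; bus BusRd Flush; mem=60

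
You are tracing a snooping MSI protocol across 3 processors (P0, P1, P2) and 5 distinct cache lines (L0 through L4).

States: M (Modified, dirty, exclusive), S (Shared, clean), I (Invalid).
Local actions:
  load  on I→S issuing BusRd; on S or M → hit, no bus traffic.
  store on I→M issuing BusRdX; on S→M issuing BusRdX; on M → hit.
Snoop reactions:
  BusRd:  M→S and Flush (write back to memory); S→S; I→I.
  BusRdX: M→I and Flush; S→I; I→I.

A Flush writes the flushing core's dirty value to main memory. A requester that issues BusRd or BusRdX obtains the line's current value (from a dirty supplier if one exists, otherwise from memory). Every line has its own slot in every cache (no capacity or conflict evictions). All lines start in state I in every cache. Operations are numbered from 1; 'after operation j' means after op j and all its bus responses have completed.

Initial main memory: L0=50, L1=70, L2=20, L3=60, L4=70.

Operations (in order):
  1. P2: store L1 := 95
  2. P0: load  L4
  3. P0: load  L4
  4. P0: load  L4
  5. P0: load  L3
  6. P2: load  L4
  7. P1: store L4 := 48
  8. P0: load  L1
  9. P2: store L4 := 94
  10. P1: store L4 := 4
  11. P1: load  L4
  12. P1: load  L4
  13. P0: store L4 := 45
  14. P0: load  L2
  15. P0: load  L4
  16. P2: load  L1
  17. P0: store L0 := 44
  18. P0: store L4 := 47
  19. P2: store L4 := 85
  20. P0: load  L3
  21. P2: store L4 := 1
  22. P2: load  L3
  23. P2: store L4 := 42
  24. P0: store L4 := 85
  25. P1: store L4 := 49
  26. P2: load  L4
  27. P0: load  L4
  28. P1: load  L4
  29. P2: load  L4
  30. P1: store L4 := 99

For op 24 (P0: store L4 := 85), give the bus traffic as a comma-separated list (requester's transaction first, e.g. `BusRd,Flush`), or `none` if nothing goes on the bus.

bus = BusRdX,Flush

step 1: P2: store L1 := 95  ⟶  IIM  (L1)  txn=BusRdX  M[L1]=70
step 2: P0: load  L4  ⟶  SII  (L4)  txn=BusRd  M[L4]=70
step 3: P0: load  L4  ⟶  SII  (L4)  txn=∅  M[L4]=70
step 4: P0: load  L4  ⟶  SII  (L4)  txn=∅  M[L4]=70
step 5: P0: load  L3  ⟶  SII  (L3)  txn=BusRd  M[L3]=60
step 6: P2: load  L4  ⟶  SIS  (L4)  txn=BusRd  M[L4]=70
step 7: P1: store L4 := 48  ⟶  IMI  (L4)  txn=BusRdX  M[L4]=70
step 8: P0: load  L1  ⟶  SIS  (L1)  txn=BusRd+Flush  M[L1]=95
step 9: P2: store L4 := 94  ⟶  IIM  (L4)  txn=BusRdX+Flush  M[L4]=48
step 10: P1: store L4 := 4  ⟶  IMI  (L4)  txn=BusRdX+Flush  M[L4]=94
step 11: P1: load  L4  ⟶  IMI  (L4)  txn=∅  M[L4]=94
step 12: P1: load  L4  ⟶  IMI  (L4)  txn=∅  M[L4]=94
step 13: P0: store L4 := 45  ⟶  MII  (L4)  txn=BusRdX+Flush  M[L4]=4
step 14: P0: load  L2  ⟶  SII  (L2)  txn=BusRd  M[L2]=20
step 15: P0: load  L4  ⟶  MII  (L4)  txn=∅  M[L4]=4
step 16: P2: load  L1  ⟶  SIS  (L1)  txn=∅  M[L1]=95
step 17: P0: store L0 := 44  ⟶  MII  (L0)  txn=BusRdX  M[L0]=50
step 18: P0: store L4 := 47  ⟶  MII  (L4)  txn=∅  M[L4]=4
step 19: P2: store L4 := 85  ⟶  IIM  (L4)  txn=BusRdX+Flush  M[L4]=47
step 20: P0: load  L3  ⟶  SII  (L3)  txn=∅  M[L3]=60
step 21: P2: store L4 := 1  ⟶  IIM  (L4)  txn=∅  M[L4]=47
step 22: P2: load  L3  ⟶  SIS  (L3)  txn=BusRd  M[L3]=60
step 23: P2: store L4 := 42  ⟶  IIM  (L4)  txn=∅  M[L4]=47
step 24: P0: store L4 := 85  ⟶  MII  (L4)  txn=BusRdX+Flush  M[L4]=42
step 25: P1: store L4 := 49  ⟶  IMI  (L4)  txn=BusRdX+Flush  M[L4]=85
step 26: P2: load  L4  ⟶  ISS  (L4)  txn=BusRd+Flush  M[L4]=49
step 27: P0: load  L4  ⟶  SSS  (L4)  txn=BusRd  M[L4]=49
step 28: P1: load  L4  ⟶  SSS  (L4)  txn=∅  M[L4]=49
step 29: P2: load  L4  ⟶  SSS  (L4)  txn=∅  M[L4]=49
step 30: P1: store L4 := 99  ⟶  IMI  (L4)  txn=BusRdX  M[L4]=49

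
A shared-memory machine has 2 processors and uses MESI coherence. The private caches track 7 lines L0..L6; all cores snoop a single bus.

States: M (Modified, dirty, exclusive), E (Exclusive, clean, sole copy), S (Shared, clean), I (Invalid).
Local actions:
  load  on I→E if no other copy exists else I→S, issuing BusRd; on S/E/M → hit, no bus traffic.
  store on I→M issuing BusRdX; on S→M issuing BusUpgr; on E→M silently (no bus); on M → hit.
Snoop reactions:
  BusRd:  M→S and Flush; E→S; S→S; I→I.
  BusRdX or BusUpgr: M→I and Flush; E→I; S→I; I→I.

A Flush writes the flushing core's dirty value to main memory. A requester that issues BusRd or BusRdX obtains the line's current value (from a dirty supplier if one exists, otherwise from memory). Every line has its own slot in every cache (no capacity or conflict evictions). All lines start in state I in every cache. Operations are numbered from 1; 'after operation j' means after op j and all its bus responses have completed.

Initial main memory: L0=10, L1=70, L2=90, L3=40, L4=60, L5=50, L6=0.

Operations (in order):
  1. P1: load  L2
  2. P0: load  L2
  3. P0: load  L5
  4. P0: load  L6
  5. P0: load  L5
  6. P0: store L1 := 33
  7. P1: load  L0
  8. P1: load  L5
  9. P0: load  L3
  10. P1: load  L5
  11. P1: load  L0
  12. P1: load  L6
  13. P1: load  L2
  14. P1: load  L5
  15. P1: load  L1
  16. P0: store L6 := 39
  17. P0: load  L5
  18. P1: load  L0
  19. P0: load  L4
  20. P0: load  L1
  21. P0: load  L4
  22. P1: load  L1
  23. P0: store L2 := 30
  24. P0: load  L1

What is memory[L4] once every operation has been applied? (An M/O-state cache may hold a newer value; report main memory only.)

memory[L4] = 60

step 1: P1: load  L2  ⟶  IE  (L2)  txn=BusRd  M[L2]=90
step 2: P0: load  L2  ⟶  SS  (L2)  txn=BusRd  M[L2]=90
step 3: P0: load  L5  ⟶  EI  (L5)  txn=BusRd  M[L5]=50
step 4: P0: load  L6  ⟶  EI  (L6)  txn=BusRd  M[L6]=0
step 5: P0: load  L5  ⟶  EI  (L5)  txn=∅  M[L5]=50
step 6: P0: store L1 := 33  ⟶  MI  (L1)  txn=BusRdX  M[L1]=70
step 7: P1: load  L0  ⟶  IE  (L0)  txn=BusRd  M[L0]=10
step 8: P1: load  L5  ⟶  SS  (L5)  txn=BusRd  M[L5]=50
step 9: P0: load  L3  ⟶  EI  (L3)  txn=BusRd  M[L3]=40
step 10: P1: load  L5  ⟶  SS  (L5)  txn=∅  M[L5]=50
step 11: P1: load  L0  ⟶  IE  (L0)  txn=∅  M[L0]=10
step 12: P1: load  L6  ⟶  SS  (L6)  txn=BusRd  M[L6]=0
step 13: P1: load  L2  ⟶  SS  (L2)  txn=∅  M[L2]=90
step 14: P1: load  L5  ⟶  SS  (L5)  txn=∅  M[L5]=50
step 15: P1: load  L1  ⟶  SS  (L1)  txn=BusRd+Flush  M[L1]=33
step 16: P0: store L6 := 39  ⟶  MI  (L6)  txn=BusUpgr  M[L6]=0
step 17: P0: load  L5  ⟶  SS  (L5)  txn=∅  M[L5]=50
step 18: P1: load  L0  ⟶  IE  (L0)  txn=∅  M[L0]=10
step 19: P0: load  L4  ⟶  EI  (L4)  txn=BusRd  M[L4]=60
step 20: P0: load  L1  ⟶  SS  (L1)  txn=∅  M[L1]=33
step 21: P0: load  L4  ⟶  EI  (L4)  txn=∅  M[L4]=60
step 22: P1: load  L1  ⟶  SS  (L1)  txn=∅  M[L1]=33
step 23: P0: store L2 := 30  ⟶  MI  (L2)  txn=BusUpgr  M[L2]=90
step 24: P0: load  L1  ⟶  SS  (L1)  txn=∅  M[L1]=33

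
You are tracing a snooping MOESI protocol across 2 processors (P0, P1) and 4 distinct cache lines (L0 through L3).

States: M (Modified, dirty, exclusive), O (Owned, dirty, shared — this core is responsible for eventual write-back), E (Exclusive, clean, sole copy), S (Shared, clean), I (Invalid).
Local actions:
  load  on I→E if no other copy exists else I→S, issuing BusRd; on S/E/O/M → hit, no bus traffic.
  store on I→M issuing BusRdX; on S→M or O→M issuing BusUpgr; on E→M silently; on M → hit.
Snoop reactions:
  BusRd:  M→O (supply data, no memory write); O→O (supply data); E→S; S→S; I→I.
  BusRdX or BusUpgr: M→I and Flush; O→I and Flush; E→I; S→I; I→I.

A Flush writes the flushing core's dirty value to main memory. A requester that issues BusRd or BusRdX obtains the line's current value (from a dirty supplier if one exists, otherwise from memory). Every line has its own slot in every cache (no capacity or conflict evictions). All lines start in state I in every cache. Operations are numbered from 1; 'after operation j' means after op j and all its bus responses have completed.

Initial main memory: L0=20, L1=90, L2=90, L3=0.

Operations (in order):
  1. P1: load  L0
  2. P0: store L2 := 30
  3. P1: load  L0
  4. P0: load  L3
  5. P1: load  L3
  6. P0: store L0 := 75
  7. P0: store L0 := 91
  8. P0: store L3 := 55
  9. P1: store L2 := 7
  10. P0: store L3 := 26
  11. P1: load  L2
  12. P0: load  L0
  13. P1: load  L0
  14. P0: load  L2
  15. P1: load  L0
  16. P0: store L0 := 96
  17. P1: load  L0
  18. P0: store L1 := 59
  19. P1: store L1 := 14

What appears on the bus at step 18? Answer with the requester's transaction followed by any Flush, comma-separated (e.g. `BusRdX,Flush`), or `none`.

step 1: P1: load  L0  ⟶  IE  (L0)  txn=BusRd  M[L0]=20
step 2: P0: store L2 := 30  ⟶  MI  (L2)  txn=BusRdX  M[L2]=90
step 3: P1: load  L0  ⟶  IE  (L0)  txn=∅  M[L0]=20
step 4: P0: load  L3  ⟶  EI  (L3)  txn=BusRd  M[L3]=0
step 5: P1: load  L3  ⟶  SS  (L3)  txn=BusRd  M[L3]=0
step 6: P0: store L0 := 75  ⟶  MI  (L0)  txn=BusRdX  M[L0]=20
step 7: P0: store L0 := 91  ⟶  MI  (L0)  txn=∅  M[L0]=20
step 8: P0: store L3 := 55  ⟶  MI  (L3)  txn=BusUpgr  M[L3]=0
step 9: P1: store L2 := 7  ⟶  IM  (L2)  txn=BusRdX+Flush  M[L2]=30
step 10: P0: store L3 := 26  ⟶  MI  (L3)  txn=∅  M[L3]=0
step 11: P1: load  L2  ⟶  IM  (L2)  txn=∅  M[L2]=30
step 12: P0: load  L0  ⟶  MI  (L0)  txn=∅  M[L0]=20
step 13: P1: load  L0  ⟶  OS  (L0)  txn=BusRd  M[L0]=20
step 14: P0: load  L2  ⟶  SO  (L2)  txn=BusRd  M[L2]=30
step 15: P1: load  L0  ⟶  OS  (L0)  txn=∅  M[L0]=20
step 16: P0: store L0 := 96  ⟶  MI  (L0)  txn=BusUpgr  M[L0]=20
step 17: P1: load  L0  ⟶  OS  (L0)  txn=BusRd  M[L0]=20
step 18: P0: store L1 := 59  ⟶  MI  (L1)  txn=BusRdX  M[L1]=90
step 19: P1: store L1 := 14  ⟶  IM  (L1)  txn=BusRdX+Flush  M[L1]=59

bus = BusRdX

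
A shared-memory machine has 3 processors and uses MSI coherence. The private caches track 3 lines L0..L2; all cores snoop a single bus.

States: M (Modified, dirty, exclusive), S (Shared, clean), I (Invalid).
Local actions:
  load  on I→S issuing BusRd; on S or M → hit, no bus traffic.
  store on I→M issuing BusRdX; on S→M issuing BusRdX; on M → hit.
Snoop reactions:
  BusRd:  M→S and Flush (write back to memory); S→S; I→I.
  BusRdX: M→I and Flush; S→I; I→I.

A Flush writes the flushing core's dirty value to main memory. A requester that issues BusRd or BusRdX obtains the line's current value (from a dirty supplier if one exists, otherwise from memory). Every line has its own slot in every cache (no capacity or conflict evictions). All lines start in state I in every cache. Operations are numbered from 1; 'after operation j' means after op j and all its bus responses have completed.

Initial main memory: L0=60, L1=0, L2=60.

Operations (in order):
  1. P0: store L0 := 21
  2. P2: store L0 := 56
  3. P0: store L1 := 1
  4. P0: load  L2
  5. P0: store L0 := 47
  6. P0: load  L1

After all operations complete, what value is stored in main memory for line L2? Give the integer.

memory[L2] = 60

1. P0: store L0 := 21  bus=[BusRdX]  L0: P0=M P1=I P2=I  mem[L0]=60
2. P2: store L0 := 56  bus=[BusRdX,Flush]  L0: P0=I P1=I P2=M  mem[L0]=21
3. P0: store L1 := 1  bus=[BusRdX]  L1: P0=M P1=I P2=I  mem[L1]=0
4. P0: load  L2  bus=[BusRd]  L2: P0=S P1=I P2=I  mem[L2]=60
5. P0: store L0 := 47  bus=[BusRdX,Flush]  L0: P0=M P1=I P2=I  mem[L0]=56
6. P0: load  L1  bus=[-]  L1: P0=M P1=I P2=I  mem[L1]=0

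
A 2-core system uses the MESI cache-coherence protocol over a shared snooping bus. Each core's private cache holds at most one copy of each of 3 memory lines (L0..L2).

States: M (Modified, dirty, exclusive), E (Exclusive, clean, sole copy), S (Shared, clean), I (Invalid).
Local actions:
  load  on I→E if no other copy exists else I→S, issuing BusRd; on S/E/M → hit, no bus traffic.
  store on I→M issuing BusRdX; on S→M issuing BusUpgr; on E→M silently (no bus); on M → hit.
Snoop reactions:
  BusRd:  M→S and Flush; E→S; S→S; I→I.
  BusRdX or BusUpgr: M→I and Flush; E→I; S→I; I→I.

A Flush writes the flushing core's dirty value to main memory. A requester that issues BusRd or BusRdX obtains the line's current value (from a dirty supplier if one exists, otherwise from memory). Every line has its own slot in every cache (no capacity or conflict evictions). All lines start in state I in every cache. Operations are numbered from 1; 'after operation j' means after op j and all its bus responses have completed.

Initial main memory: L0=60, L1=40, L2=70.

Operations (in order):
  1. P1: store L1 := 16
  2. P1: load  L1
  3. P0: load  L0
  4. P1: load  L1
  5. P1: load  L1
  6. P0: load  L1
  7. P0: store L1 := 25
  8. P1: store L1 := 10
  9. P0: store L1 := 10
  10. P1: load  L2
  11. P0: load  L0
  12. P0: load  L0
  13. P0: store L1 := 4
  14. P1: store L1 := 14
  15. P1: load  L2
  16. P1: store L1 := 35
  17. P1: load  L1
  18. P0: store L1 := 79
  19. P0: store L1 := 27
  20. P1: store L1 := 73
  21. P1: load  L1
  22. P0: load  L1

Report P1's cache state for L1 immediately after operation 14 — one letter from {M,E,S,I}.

state = M

  op1 P1: store L1 := 16 → I/M on L1; bus BusRdX; mem=40
  op2 P1: load  L1 → I/M on L1; bus (none); mem=40
  op3 P0: load  L0 → E/I on L0; bus BusRd; mem=60
  op4 P1: load  L1 → I/M on L1; bus (none); mem=40
  op5 P1: load  L1 → I/M on L1; bus (none); mem=40
  op6 P0: load  L1 → S/S on L1; bus BusRd Flush; mem=16
  op7 P0: store L1 := 25 → M/I on L1; bus BusUpgr; mem=16
  op8 P1: store L1 := 10 → I/M on L1; bus BusRdX Flush; mem=25
  op9 P0: store L1 := 10 → M/I on L1; bus BusRdX Flush; mem=10
  op10 P1: load  L2 → I/E on L2; bus BusRd; mem=70
  op11 P0: load  L0 → E/I on L0; bus (none); mem=60
  op12 P0: load  L0 → E/I on L0; bus (none); mem=60
  op13 P0: store L1 := 4 → M/I on L1; bus (none); mem=10
  op14 P1: store L1 := 14 → I/M on L1; bus BusRdX Flush; mem=4
  op15 P1: load  L2 → I/E on L2; bus (none); mem=70
  op16 P1: store L1 := 35 → I/M on L1; bus (none); mem=4
  op17 P1: load  L1 → I/M on L1; bus (none); mem=4
  op18 P0: store L1 := 79 → M/I on L1; bus BusRdX Flush; mem=35
  op19 P0: store L1 := 27 → M/I on L1; bus (none); mem=35
  op20 P1: store L1 := 73 → I/M on L1; bus BusRdX Flush; mem=27
  op21 P1: load  L1 → I/M on L1; bus (none); mem=27
  op22 P0: load  L1 → S/S on L1; bus BusRd Flush; mem=73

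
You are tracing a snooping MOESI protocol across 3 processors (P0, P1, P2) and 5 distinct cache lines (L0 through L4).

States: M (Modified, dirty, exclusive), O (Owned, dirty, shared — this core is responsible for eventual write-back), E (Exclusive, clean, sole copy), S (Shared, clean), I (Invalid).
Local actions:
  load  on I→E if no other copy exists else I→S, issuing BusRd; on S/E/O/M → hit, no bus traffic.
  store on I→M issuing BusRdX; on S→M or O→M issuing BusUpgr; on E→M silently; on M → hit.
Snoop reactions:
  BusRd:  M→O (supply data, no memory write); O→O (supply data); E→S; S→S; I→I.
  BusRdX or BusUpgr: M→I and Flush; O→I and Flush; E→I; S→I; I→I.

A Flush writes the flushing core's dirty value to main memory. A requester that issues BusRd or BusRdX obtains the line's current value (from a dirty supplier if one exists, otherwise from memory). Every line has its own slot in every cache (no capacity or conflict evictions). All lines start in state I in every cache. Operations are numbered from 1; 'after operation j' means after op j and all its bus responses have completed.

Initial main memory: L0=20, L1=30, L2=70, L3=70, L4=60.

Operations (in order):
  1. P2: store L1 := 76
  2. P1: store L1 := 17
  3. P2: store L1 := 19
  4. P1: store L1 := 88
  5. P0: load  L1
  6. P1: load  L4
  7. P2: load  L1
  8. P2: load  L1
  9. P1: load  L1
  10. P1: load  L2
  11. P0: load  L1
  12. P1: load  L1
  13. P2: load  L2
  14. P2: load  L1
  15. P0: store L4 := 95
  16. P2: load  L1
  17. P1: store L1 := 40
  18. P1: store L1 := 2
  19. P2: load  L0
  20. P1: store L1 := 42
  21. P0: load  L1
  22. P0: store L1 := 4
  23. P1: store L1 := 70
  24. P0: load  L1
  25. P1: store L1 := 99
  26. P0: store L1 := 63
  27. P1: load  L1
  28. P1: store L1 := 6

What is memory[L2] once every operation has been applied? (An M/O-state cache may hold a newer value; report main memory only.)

[1] P2: store L1 := 76 | P0:I, P1:I, P2:M(76) | bus: BusRdX
[2] P1: store L1 := 17 | P0:I, P1:M(17), P2:I | bus: BusRdX,Flush
[3] P2: store L1 := 19 | P0:I, P1:I, P2:M(19) | bus: BusRdX,Flush
[4] P1: store L1 := 88 | P0:I, P1:M(88), P2:I | bus: BusRdX,Flush
[5] P0: load  L1 | P0:S(88), P1:O(88), P2:I | bus: BusRd
[6] P1: load  L4 | P0:I, P1:E(60), P2:I | bus: BusRd
[7] P2: load  L1 | P0:S(88), P1:O(88), P2:S(88) | bus: BusRd
[8] P2: load  L1 | P0:S(88), P1:O(88), P2:S(88) | bus: none
[9] P1: load  L1 | P0:S(88), P1:O(88), P2:S(88) | bus: none
[10] P1: load  L2 | P0:I, P1:E(70), P2:I | bus: BusRd
[11] P0: load  L1 | P0:S(88), P1:O(88), P2:S(88) | bus: none
[12] P1: load  L1 | P0:S(88), P1:O(88), P2:S(88) | bus: none
[13] P2: load  L2 | P0:I, P1:S(70), P2:S(70) | bus: BusRd
[14] P2: load  L1 | P0:S(88), P1:O(88), P2:S(88) | bus: none
[15] P0: store L4 := 95 | P0:M(95), P1:I, P2:I | bus: BusRdX
[16] P2: load  L1 | P0:S(88), P1:O(88), P2:S(88) | bus: none
[17] P1: store L1 := 40 | P0:I, P1:M(40), P2:I | bus: BusUpgr
[18] P1: store L1 := 2 | P0:I, P1:M(2), P2:I | bus: none
[19] P2: load  L0 | P0:I, P1:I, P2:E(20) | bus: BusRd
[20] P1: store L1 := 42 | P0:I, P1:M(42), P2:I | bus: none
[21] P0: load  L1 | P0:S(42), P1:O(42), P2:I | bus: BusRd
[22] P0: store L1 := 4 | P0:M(4), P1:I, P2:I | bus: BusUpgr,Flush
[23] P1: store L1 := 70 | P0:I, P1:M(70), P2:I | bus: BusRdX,Flush
[24] P0: load  L1 | P0:S(70), P1:O(70), P2:I | bus: BusRd
[25] P1: store L1 := 99 | P0:I, P1:M(99), P2:I | bus: BusUpgr
[26] P0: store L1 := 63 | P0:M(63), P1:I, P2:I | bus: BusRdX,Flush
[27] P1: load  L1 | P0:O(63), P1:S(63), P2:I | bus: BusRd
[28] P1: store L1 := 6 | P0:I, P1:M(6), P2:I | bus: BusUpgr,Flush

memory[L2] = 70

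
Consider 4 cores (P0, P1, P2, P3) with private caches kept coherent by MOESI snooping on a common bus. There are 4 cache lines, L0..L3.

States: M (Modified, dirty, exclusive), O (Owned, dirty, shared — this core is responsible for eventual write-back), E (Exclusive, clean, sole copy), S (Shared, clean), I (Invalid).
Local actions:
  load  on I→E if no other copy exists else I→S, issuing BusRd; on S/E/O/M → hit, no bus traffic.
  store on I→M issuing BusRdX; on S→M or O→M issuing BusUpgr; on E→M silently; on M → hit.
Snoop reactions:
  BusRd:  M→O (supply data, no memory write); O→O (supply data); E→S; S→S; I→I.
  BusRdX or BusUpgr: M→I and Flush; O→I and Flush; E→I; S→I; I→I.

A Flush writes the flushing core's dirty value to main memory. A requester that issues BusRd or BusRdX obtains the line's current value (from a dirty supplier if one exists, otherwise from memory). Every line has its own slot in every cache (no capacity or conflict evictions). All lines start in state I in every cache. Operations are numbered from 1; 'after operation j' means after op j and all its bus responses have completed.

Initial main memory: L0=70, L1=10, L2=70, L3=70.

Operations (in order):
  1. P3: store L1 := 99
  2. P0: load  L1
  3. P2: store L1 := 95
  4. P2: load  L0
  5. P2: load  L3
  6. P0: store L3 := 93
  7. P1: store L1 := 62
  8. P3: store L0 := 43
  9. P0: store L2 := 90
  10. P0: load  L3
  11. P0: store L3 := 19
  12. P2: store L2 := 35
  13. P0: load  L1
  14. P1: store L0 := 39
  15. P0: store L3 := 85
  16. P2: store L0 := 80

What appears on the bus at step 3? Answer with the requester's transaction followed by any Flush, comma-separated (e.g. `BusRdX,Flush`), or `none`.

1. P3: store L1 := 99  bus=[BusRdX]  L1: P0=I P1=I P2=I P3=M  mem[L1]=10
2. P0: load  L1  bus=[BusRd]  L1: P0=S P1=I P2=I P3=O  mem[L1]=10
3. P2: store L1 := 95  bus=[BusRdX,Flush]  L1: P0=I P1=I P2=M P3=I  mem[L1]=99
4. P2: load  L0  bus=[BusRd]  L0: P0=I P1=I P2=E P3=I  mem[L0]=70
5. P2: load  L3  bus=[BusRd]  L3: P0=I P1=I P2=E P3=I  mem[L3]=70
6. P0: store L3 := 93  bus=[BusRdX]  L3: P0=M P1=I P2=I P3=I  mem[L3]=70
7. P1: store L1 := 62  bus=[BusRdX,Flush]  L1: P0=I P1=M P2=I P3=I  mem[L1]=95
8. P3: store L0 := 43  bus=[BusRdX]  L0: P0=I P1=I P2=I P3=M  mem[L0]=70
9. P0: store L2 := 90  bus=[BusRdX]  L2: P0=M P1=I P2=I P3=I  mem[L2]=70
10. P0: load  L3  bus=[-]  L3: P0=M P1=I P2=I P3=I  mem[L3]=70
11. P0: store L3 := 19  bus=[-]  L3: P0=M P1=I P2=I P3=I  mem[L3]=70
12. P2: store L2 := 35  bus=[BusRdX,Flush]  L2: P0=I P1=I P2=M P3=I  mem[L2]=90
13. P0: load  L1  bus=[BusRd]  L1: P0=S P1=O P2=I P3=I  mem[L1]=95
14. P1: store L0 := 39  bus=[BusRdX,Flush]  L0: P0=I P1=M P2=I P3=I  mem[L0]=43
15. P0: store L3 := 85  bus=[-]  L3: P0=M P1=I P2=I P3=I  mem[L3]=70
16. P2: store L0 := 80  bus=[BusRdX,Flush]  L0: P0=I P1=I P2=M P3=I  mem[L0]=39

bus = BusRdX,Flush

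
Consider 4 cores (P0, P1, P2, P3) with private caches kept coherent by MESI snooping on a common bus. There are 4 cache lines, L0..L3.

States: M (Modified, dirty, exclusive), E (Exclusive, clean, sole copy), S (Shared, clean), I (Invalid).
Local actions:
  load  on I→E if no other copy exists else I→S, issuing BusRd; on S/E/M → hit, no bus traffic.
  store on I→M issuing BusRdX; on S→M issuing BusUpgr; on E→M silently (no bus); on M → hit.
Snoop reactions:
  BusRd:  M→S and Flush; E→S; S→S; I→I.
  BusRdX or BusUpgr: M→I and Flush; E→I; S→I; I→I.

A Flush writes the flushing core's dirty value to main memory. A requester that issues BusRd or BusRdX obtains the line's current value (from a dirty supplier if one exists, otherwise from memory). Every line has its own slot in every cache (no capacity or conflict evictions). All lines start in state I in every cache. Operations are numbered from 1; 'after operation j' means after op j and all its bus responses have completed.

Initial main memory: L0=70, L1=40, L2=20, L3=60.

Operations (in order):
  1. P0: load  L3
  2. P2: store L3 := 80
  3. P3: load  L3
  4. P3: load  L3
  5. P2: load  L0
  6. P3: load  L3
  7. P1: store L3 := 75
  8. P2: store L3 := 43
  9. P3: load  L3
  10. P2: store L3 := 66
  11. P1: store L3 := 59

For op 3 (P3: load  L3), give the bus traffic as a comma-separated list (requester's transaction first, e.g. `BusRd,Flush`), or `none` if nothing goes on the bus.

step 1: P0: load  L3  ⟶  EIII  (L3)  txn=BusRd  M[L3]=60
step 2: P2: store L3 := 80  ⟶  IIMI  (L3)  txn=BusRdX  M[L3]=60
step 3: P3: load  L3  ⟶  IISS  (L3)  txn=BusRd+Flush  M[L3]=80
step 4: P3: load  L3  ⟶  IISS  (L3)  txn=∅  M[L3]=80
step 5: P2: load  L0  ⟶  IIEI  (L0)  txn=BusRd  M[L0]=70
step 6: P3: load  L3  ⟶  IISS  (L3)  txn=∅  M[L3]=80
step 7: P1: store L3 := 75  ⟶  IMII  (L3)  txn=BusRdX  M[L3]=80
step 8: P2: store L3 := 43  ⟶  IIMI  (L3)  txn=BusRdX+Flush  M[L3]=75
step 9: P3: load  L3  ⟶  IISS  (L3)  txn=BusRd+Flush  M[L3]=43
step 10: P2: store L3 := 66  ⟶  IIMI  (L3)  txn=BusUpgr  M[L3]=43
step 11: P1: store L3 := 59  ⟶  IMII  (L3)  txn=BusRdX+Flush  M[L3]=66

bus = BusRd,Flush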